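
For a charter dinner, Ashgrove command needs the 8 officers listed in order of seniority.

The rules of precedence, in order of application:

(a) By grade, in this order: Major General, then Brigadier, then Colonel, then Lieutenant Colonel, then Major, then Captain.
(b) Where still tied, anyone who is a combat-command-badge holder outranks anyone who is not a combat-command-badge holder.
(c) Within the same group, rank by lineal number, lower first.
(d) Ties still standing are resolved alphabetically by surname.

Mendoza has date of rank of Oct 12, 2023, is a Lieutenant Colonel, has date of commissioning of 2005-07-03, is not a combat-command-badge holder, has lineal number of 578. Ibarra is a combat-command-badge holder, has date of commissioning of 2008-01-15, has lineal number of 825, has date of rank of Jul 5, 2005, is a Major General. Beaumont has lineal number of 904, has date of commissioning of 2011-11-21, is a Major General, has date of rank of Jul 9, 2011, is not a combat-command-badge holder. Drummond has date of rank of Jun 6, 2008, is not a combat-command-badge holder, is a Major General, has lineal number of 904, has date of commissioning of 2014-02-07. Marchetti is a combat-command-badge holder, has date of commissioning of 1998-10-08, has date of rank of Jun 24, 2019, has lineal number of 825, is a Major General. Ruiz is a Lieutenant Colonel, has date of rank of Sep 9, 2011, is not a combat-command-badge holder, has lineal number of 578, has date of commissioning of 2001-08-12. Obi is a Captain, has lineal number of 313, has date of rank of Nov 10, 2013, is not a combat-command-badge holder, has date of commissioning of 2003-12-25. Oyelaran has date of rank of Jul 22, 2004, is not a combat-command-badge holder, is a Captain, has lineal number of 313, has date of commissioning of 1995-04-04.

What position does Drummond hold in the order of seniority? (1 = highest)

By grade: Ibarra, Marchetti, Beaumont and Drummond (Major General); then Mendoza and Ruiz (Lieutenant Colonel); then Obi and Oyelaran (Captain).
Among Ibarra, Marchetti, Beaumont and Drummond, a combat-command-badge holder before not a combat-command-badge holder: Ibarra and Marchetti (a combat-command-badge holder) before Beaumont and Drummond (not a combat-command-badge holder).
Ibarra and Marchetti both have lineal number 825, so the next rule applies.
Among Ibarra and Marchetti, alphabetically by surname: Ibarra before Marchetti.
Beaumont and Drummond both have lineal number 904, so the next rule applies.
Among Beaumont and Drummond, alphabetically by surname: Beaumont before Drummond.
Mendoza and Ruiz are each not a combat-command-badge holder, so the next rule applies.
Mendoza and Ruiz both have lineal number 578, so the next rule applies.
Among Mendoza and Ruiz, alphabetically by surname: Mendoza before Ruiz.
Obi and Oyelaran are each not a combat-command-badge holder, so the next rule applies.
Obi and Oyelaran both have lineal number 313, so the next rule applies.
Among Obi and Oyelaran, alphabetically by surname: Obi before Oyelaran.
Order: Ibarra, Marchetti, Beaumont, Drummond, Mendoza, Ruiz, Obi, Oyelaran. So position 4.

4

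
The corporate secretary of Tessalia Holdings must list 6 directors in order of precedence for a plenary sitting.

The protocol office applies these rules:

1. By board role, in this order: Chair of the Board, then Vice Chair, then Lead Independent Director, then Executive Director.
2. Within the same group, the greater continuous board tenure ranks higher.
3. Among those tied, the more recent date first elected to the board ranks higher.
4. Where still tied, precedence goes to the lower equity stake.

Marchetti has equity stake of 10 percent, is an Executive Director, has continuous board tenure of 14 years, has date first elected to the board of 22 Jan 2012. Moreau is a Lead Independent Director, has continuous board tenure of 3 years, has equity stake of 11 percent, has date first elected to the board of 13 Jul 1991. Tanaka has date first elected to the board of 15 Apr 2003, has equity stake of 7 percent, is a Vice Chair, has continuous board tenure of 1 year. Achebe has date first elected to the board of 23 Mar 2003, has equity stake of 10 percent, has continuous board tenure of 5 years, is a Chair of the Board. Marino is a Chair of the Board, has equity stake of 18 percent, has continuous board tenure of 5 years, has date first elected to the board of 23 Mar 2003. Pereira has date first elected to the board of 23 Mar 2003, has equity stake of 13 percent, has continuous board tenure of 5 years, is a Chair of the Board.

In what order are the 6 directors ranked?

By board role: Achebe, Pereira and Marino (Chair of the Board); then Tanaka (Vice Chair); then Moreau (Lead Independent Director); then Marchetti (Executive Director).
Achebe, Pereira and Marino all have continuous board tenure 5 years, so the next rule applies.
Achebe, Pereira and Marino all have date first elected to the board 23 Mar 2003, so the next rule applies.
Among Achebe, Pereira and Marino, by equity stake (lower first): Achebe (10 percent) before Pereira (13 percent) before Marino (18 percent).
Full order: Achebe, Pereira, Marino, Tanaka, Moreau, Marchetti.

Achebe, Pereira, Marino, Tanaka, Moreau, Marchetti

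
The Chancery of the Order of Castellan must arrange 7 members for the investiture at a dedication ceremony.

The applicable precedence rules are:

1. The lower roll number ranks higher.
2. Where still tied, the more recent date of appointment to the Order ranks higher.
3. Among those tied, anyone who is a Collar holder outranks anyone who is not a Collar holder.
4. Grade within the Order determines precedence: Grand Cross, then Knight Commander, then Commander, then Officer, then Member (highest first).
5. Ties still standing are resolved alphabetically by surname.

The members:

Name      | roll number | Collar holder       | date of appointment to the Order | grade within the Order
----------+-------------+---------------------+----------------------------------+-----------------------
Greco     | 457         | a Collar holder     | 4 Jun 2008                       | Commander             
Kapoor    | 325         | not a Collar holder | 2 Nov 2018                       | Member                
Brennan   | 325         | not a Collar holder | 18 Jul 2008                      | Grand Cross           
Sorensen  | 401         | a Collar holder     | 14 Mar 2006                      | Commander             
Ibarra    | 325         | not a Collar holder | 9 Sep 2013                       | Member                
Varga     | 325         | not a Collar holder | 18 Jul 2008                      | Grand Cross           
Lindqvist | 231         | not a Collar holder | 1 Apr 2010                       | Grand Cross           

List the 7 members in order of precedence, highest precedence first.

By roll number (lower first): Lindqvist (231); then Kapoor, Ibarra, Brennan and Varga (each 325); then Sorensen (401); then Greco (457).
Among Kapoor, Ibarra, Brennan and Varga, by date of appointment to the Order (later first): Kapoor (2 Nov 2018) before Ibarra (9 Sep 2013) before Brennan and Varga (18 Jul 2008).
Brennan and Varga are each not a Collar holder, so the next rule applies.
Brennan and Varga are each Grand Cross, so the next rule applies.
Among Brennan and Varga, alphabetically by surname: Brennan before Varga.
Full order: Lindqvist, Kapoor, Ibarra, Brennan, Varga, Sorensen, Greco.

Lindqvist, Kapoor, Ibarra, Brennan, Varga, Sorensen, Greco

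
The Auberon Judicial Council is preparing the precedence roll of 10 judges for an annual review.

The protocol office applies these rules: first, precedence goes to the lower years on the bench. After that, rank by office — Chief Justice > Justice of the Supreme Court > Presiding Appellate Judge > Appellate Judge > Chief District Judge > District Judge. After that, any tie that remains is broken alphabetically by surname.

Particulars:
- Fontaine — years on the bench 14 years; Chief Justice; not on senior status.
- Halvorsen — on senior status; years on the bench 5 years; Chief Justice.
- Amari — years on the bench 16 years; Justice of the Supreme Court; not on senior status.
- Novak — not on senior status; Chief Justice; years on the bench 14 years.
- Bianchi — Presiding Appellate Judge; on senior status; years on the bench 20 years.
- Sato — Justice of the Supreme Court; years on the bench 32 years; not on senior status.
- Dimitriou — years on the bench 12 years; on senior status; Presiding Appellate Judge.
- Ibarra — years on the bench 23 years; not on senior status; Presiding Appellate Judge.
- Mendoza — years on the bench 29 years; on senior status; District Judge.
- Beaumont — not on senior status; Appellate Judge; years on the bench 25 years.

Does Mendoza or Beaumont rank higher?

Beaumont

By years on the bench (lower first): Halvorsen (5 years); then Dimitriou (12 years); then Fontaine and Novak (both 14 years); then Amari (16 years); then Bianchi (20 years); then Ibarra (23 years); then Beaumont (25 years); then Mendoza (29 years); then Sato (32 years).
Fontaine and Novak are each Chief Justice, so the next rule applies.
Among Fontaine and Novak, alphabetically by surname: Fontaine before Novak.
So Beaumont takes precedence.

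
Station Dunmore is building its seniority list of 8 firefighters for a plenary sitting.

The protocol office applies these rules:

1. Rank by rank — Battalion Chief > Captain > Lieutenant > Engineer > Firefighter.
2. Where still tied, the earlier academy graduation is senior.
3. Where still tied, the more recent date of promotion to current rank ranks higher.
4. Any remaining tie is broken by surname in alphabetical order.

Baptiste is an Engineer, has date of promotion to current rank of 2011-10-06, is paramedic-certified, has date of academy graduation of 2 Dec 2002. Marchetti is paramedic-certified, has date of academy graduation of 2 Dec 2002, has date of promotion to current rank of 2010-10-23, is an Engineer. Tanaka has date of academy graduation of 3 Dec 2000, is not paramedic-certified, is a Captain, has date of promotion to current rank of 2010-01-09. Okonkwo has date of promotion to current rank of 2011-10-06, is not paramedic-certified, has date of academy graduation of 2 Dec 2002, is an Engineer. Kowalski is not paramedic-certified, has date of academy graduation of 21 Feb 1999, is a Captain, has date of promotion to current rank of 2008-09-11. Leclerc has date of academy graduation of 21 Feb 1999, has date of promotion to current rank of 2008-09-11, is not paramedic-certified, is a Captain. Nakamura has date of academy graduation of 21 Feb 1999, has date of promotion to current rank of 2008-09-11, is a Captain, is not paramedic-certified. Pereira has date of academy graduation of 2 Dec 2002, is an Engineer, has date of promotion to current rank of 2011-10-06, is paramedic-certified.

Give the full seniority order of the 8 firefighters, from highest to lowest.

By rank: Kowalski, Leclerc, Nakamura and Tanaka (Captain); then Baptiste, Okonkwo, Pereira and Marchetti (Engineer).
Among Kowalski, Leclerc, Nakamura and Tanaka, by date of academy graduation (earlier first): Kowalski, Leclerc and Nakamura (21 Feb 1999) before Tanaka (3 Dec 2000).
Kowalski, Leclerc and Nakamura all have date of promotion to current rank 2008-09-11, so the next rule applies.
Among Kowalski, Leclerc and Nakamura, alphabetically by surname: Kowalski before Leclerc before Nakamura.
Baptiste, Okonkwo, Pereira and Marchetti all have date of academy graduation 2 Dec 2002, so the next rule applies.
Among Baptiste, Okonkwo, Pereira and Marchetti, by date of promotion to current rank (later first): Baptiste, Okonkwo and Pereira (2011-10-06) before Marchetti (2010-10-23).
Among Baptiste, Okonkwo and Pereira, alphabetically by surname: Baptiste before Okonkwo before Pereira.
Full order: Kowalski, Leclerc, Nakamura, Tanaka, Baptiste, Okonkwo, Pereira, Marchetti.

Kowalski, Leclerc, Nakamura, Tanaka, Baptiste, Okonkwo, Pereira, Marchetti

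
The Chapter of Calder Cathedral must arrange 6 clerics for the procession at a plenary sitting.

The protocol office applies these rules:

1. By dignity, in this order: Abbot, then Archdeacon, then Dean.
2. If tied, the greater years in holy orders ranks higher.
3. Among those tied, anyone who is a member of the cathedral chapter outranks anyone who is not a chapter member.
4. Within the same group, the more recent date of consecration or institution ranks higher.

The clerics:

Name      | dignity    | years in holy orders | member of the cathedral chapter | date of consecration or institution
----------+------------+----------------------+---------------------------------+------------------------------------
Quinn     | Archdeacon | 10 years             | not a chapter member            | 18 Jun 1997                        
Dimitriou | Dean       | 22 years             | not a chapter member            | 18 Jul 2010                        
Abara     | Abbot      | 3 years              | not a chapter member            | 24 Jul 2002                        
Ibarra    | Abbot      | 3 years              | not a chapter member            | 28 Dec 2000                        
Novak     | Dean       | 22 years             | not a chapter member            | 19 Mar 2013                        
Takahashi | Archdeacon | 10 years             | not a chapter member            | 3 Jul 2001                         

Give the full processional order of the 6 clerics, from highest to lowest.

Abara, Ibarra, Takahashi, Quinn, Novak, Dimitriou

By dignity: Abara and Ibarra (Abbot); then Takahashi and Quinn (Archdeacon); then Novak and Dimitriou (Dean).
Abara and Ibarra both have years in holy orders 3 years, so the next rule applies.
Abara and Ibarra are each not a chapter member, so the next rule applies.
Among Abara and Ibarra, by date of consecration or institution (later first): Abara (24 Jul 2002) before Ibarra (28 Dec 2000).
Takahashi and Quinn both have years in holy orders 10 years, so the next rule applies.
Takahashi and Quinn are each not a chapter member, so the next rule applies.
Among Takahashi and Quinn, by date of consecration or institution (later first): Takahashi (3 Jul 2001) before Quinn (18 Jun 1997).
Novak and Dimitriou both have years in holy orders 22 years, so the next rule applies.
Novak and Dimitriou are each not a chapter member, so the next rule applies.
Among Novak and Dimitriou, by date of consecration or institution (later first): Novak (19 Mar 2013) before Dimitriou (18 Jul 2010).
Full order: Abara, Ibarra, Takahashi, Quinn, Novak, Dimitriou.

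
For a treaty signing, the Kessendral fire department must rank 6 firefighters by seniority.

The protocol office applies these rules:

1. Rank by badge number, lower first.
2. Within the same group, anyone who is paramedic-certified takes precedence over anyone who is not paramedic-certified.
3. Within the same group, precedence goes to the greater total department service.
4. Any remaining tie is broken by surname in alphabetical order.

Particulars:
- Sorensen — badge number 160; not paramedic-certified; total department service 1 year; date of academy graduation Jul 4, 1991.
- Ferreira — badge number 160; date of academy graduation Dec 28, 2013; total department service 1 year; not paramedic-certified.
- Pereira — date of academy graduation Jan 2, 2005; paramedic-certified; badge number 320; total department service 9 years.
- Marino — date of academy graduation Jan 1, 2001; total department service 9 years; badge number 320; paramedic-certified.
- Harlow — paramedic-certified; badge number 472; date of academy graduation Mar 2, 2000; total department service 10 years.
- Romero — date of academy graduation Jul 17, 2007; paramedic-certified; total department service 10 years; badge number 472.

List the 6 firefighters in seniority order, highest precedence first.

Ferreira, Sorensen, Marino, Pereira, Harlow, Romero

By badge number (lower first): Ferreira and Sorensen (both 160); then Marino and Pereira (both 320); then Harlow and Romero (both 472).
Ferreira and Sorensen are each not paramedic-certified, so the next rule applies.
Ferreira and Sorensen both have total department service 1 year, so the next rule applies.
Among Ferreira and Sorensen, alphabetically by surname: Ferreira before Sorensen.
Marino and Pereira are each paramedic-certified, so the next rule applies.
Marino and Pereira both have total department service 9 years, so the next rule applies.
Among Marino and Pereira, alphabetically by surname: Marino before Pereira.
Harlow and Romero are each paramedic-certified, so the next rule applies.
Harlow and Romero both have total department service 10 years, so the next rule applies.
Among Harlow and Romero, alphabetically by surname: Harlow before Romero.
Full order: Ferreira, Sorensen, Marino, Pereira, Harlow, Romero.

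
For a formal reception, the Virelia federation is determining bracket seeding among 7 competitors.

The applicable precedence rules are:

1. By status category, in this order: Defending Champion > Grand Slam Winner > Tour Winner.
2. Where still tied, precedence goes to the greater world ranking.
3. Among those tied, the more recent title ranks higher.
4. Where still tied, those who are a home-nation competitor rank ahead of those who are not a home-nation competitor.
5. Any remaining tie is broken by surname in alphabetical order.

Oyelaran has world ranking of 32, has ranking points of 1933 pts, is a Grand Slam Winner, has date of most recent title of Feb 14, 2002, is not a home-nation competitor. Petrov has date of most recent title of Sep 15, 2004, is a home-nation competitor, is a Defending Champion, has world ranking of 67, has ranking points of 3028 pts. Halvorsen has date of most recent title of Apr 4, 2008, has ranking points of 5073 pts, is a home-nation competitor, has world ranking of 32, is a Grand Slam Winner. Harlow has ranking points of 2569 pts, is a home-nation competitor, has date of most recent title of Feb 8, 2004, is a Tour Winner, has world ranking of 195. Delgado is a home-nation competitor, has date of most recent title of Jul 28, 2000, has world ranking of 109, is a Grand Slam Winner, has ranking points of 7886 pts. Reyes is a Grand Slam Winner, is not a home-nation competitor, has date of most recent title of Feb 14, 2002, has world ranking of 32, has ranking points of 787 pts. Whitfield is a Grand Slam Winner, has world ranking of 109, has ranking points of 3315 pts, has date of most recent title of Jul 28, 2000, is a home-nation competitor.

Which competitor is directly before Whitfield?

Delgado

By status category: Petrov (Defending Champion); then Delgado, Whitfield, Halvorsen, Oyelaran and Reyes (Grand Slam Winner); then Harlow (Tour Winner).
Among Delgado, Whitfield, Halvorsen, Oyelaran and Reyes, by world ranking (higher first): Delgado and Whitfield (109) before Halvorsen, Oyelaran and Reyes (32).
Delgado and Whitfield both have date of most recent title Jul 28, 2000, so the next rule applies.
Delgado and Whitfield are each a home-nation competitor, so the next rule applies.
Among Delgado and Whitfield, alphabetically by surname: Delgado before Whitfield.
Among Halvorsen, Oyelaran and Reyes, by date of most recent title (later first): Halvorsen (Apr 4, 2008) before Oyelaran and Reyes (Feb 14, 2002).
Oyelaran and Reyes are each not a home-nation competitor, so the next rule applies.
Among Oyelaran and Reyes, alphabetically by surname: Oyelaran before Reyes.
Order: Petrov, Delgado, Whitfield, Halvorsen, Oyelaran, Reyes, Harlow.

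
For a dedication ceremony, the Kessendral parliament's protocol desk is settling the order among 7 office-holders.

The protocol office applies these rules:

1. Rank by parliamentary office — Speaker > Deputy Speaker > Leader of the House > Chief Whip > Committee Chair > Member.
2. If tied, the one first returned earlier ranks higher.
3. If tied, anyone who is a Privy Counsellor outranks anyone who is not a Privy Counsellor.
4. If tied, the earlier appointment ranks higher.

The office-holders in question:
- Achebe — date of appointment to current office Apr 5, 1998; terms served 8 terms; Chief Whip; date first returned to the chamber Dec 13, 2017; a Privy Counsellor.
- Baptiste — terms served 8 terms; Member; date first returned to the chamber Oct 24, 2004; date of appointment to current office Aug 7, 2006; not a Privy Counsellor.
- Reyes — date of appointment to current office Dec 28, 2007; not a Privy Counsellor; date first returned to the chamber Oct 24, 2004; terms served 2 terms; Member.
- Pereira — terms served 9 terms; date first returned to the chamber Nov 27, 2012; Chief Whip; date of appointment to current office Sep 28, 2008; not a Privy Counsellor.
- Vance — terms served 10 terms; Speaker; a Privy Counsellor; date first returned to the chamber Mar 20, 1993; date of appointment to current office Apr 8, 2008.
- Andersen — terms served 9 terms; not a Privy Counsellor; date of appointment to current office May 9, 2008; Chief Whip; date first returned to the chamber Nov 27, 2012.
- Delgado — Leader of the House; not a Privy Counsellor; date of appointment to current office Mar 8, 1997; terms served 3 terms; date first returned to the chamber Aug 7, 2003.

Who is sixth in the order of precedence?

Baptiste

By parliamentary office: Vance (Speaker); then Delgado (Leader of the House); then Andersen, Pereira and Achebe (Chief Whip); then Baptiste and Reyes (Member).
Among Andersen, Pereira and Achebe, by date first returned to the chamber (earlier first): Andersen and Pereira (Nov 27, 2012) before Achebe (Dec 13, 2017).
Andersen and Pereira are each not a Privy Counsellor, so the next rule applies.
Among Andersen and Pereira, by date of appointment to current office (earlier first): Andersen (May 9, 2008) before Pereira (Sep 28, 2008).
Baptiste and Reyes both have date first returned to the chamber Oct 24, 2004, so the next rule applies.
Baptiste and Reyes are each not a Privy Counsellor, so the next rule applies.
Among Baptiste and Reyes, by date of appointment to current office (earlier first): Baptiste (Aug 7, 2006) before Reyes (Dec 28, 2007).
Order: Vance, Delgado, Andersen, Pereira, Achebe, Baptiste, Reyes.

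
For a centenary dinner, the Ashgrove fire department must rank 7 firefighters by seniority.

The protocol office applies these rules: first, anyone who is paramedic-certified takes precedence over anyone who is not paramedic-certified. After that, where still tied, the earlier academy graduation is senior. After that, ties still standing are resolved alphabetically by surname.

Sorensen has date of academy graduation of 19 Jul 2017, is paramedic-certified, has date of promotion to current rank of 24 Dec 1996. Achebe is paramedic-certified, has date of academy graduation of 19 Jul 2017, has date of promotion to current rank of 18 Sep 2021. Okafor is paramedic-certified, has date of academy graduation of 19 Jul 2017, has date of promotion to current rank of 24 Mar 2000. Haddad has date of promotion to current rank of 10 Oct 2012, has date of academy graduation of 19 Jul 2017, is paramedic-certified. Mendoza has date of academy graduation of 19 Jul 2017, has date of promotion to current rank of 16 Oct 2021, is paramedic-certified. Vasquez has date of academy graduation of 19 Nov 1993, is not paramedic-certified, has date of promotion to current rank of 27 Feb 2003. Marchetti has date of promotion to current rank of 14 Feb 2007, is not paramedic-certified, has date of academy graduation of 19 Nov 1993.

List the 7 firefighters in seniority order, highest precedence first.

By the first rule: Achebe, Haddad, Mendoza, Okafor and Sorensen (each paramedic-certified); then Marchetti and Vasquez (both not paramedic-certified).
Achebe, Haddad, Mendoza, Okafor and Sorensen all have date of academy graduation 19 Jul 2017, so the next rule applies.
Among Achebe, Haddad, Mendoza, Okafor and Sorensen, alphabetically by surname: Achebe before Haddad before Mendoza before Okafor before Sorensen.
Marchetti and Vasquez both have date of academy graduation 19 Nov 1993, so the next rule applies.
Among Marchetti and Vasquez, alphabetically by surname: Marchetti before Vasquez.
Full order: Achebe, Haddad, Mendoza, Okafor, Sorensen, Marchetti, Vasquez.

Achebe, Haddad, Mendoza, Okafor, Sorensen, Marchetti, Vasquez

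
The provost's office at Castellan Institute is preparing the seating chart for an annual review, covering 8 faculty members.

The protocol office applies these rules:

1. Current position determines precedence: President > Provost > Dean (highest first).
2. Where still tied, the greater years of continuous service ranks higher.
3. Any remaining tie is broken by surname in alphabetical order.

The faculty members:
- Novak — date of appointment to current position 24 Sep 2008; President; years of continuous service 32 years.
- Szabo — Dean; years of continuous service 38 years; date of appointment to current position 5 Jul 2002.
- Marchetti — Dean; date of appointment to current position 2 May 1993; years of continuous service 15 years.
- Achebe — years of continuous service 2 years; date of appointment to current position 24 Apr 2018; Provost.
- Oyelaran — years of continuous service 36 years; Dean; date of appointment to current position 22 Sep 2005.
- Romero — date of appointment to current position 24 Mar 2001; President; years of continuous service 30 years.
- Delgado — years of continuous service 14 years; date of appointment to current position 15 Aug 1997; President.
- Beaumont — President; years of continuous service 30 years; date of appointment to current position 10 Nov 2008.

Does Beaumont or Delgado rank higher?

By current position: Novak, Beaumont, Romero and Delgado (President); then Achebe (Provost); then Szabo, Oyelaran and Marchetti (Dean).
Among Novak, Beaumont, Romero and Delgado, by years of continuous service (higher first): Novak (32 years) before Beaumont and Romero (30 years) before Delgado (14 years).
Among Beaumont and Romero, alphabetically by surname: Beaumont before Romero.
Among Szabo, Oyelaran and Marchetti, by years of continuous service (higher first): Szabo (38 years) before Oyelaran (36 years) before Marchetti (15 years).
So Beaumont takes precedence.

Beaumont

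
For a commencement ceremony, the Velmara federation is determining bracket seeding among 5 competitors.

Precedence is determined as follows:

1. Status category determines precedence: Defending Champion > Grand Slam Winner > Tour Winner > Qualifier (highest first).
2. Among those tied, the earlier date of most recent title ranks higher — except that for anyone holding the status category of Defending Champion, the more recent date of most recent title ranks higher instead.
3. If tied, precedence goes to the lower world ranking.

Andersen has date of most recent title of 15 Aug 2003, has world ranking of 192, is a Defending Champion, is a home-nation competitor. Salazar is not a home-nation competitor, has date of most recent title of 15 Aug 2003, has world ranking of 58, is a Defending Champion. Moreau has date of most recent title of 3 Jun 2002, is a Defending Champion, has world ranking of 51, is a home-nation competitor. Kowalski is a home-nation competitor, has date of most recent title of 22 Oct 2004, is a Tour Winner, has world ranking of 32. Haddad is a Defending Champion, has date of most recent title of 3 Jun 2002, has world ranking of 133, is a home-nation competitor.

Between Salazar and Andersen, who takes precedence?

By status category: Salazar, Andersen, Moreau and Haddad (Defending Champion); then Kowalski (Tour Winner).
Among Salazar, Andersen, Moreau and Haddad, by date of most recent title (later first) (reversed rule for this group): Salazar and Andersen (15 Aug 2003) before Moreau and Haddad (3 Jun 2002).
Among Salazar and Andersen, by world ranking (lower first): Salazar (58) before Andersen (192).
Among Moreau and Haddad, by world ranking (lower first): Moreau (51) before Haddad (133).
So Salazar takes precedence.

Salazar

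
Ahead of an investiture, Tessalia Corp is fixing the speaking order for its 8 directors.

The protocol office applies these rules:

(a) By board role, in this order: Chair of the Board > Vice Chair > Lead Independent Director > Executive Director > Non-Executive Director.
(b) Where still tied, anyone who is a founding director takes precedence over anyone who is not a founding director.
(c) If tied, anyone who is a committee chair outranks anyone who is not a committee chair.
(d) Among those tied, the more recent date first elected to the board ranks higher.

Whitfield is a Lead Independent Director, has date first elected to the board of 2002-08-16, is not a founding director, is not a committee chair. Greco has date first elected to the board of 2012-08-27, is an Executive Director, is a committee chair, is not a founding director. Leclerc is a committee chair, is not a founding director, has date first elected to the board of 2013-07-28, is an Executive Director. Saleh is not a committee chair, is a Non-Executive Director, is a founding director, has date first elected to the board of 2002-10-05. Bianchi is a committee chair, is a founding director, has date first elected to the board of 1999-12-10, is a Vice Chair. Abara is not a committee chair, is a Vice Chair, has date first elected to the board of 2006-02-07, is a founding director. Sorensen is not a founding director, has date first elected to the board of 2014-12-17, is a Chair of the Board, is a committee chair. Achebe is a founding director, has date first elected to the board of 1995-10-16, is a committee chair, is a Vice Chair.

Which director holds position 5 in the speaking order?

Whitfield

By board role: Sorensen (Chair of the Board); then Bianchi, Achebe and Abara (Vice Chair); then Whitfield (Lead Independent Director); then Leclerc and Greco (Executive Director); then Saleh (Non-Executive Director).
Bianchi, Achebe and Abara are each a founding director, so the next rule applies.
Among Bianchi, Achebe and Abara, a committee chair before not a committee chair: Bianchi and Achebe (a committee chair) before Abara (not a committee chair).
Among Bianchi and Achebe, by date first elected to the board (later first): Bianchi (1999-12-10) before Achebe (1995-10-16).
Leclerc and Greco are each not a founding director, so the next rule applies.
Leclerc and Greco are each a committee chair, so the next rule applies.
Among Leclerc and Greco, by date first elected to the board (later first): Leclerc (2013-07-28) before Greco (2012-08-27).
Order: Sorensen, Bianchi, Achebe, Abara, Whitfield, Leclerc, Greco, Saleh.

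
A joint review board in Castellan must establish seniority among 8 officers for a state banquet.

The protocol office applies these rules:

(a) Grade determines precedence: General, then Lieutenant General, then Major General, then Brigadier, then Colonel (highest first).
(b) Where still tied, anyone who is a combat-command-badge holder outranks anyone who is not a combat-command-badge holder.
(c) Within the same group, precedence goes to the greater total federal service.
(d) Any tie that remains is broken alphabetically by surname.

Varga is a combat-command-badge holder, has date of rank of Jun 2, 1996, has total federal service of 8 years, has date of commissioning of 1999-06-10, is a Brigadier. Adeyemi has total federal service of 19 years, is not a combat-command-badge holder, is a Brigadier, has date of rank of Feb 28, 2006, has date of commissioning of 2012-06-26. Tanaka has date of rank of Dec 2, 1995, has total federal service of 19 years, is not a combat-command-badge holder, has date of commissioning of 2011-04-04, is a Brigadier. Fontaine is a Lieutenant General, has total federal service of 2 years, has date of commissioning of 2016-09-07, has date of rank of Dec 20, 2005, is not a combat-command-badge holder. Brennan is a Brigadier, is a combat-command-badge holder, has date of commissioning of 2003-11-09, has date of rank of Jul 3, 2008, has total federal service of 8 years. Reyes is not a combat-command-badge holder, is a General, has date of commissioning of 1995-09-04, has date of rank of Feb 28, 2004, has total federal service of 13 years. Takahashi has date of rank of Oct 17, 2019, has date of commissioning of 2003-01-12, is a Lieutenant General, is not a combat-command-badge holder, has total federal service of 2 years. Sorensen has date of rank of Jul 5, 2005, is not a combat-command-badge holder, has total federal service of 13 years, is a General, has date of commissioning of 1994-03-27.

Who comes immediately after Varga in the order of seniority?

Adeyemi

By grade: Reyes and Sorensen (General); then Fontaine and Takahashi (Lieutenant General); then Brennan, Varga, Adeyemi and Tanaka (Brigadier).
Reyes and Sorensen are each not a combat-command-badge holder, so the next rule applies.
Reyes and Sorensen both have total federal service 13 years, so the next rule applies.
Among Reyes and Sorensen, alphabetically by surname: Reyes before Sorensen.
Fontaine and Takahashi are each not a combat-command-badge holder, so the next rule applies.
Fontaine and Takahashi both have total federal service 2 years, so the next rule applies.
Among Fontaine and Takahashi, alphabetically by surname: Fontaine before Takahashi.
Among Brennan, Varga, Adeyemi and Tanaka, a combat-command-badge holder before not a combat-command-badge holder: Brennan and Varga (a combat-command-badge holder) before Adeyemi and Tanaka (not a combat-command-badge holder).
Brennan and Varga both have total federal service 8 years, so the next rule applies.
Among Brennan and Varga, alphabetically by surname: Brennan before Varga.
Adeyemi and Tanaka both have total federal service 19 years, so the next rule applies.
Among Adeyemi and Tanaka, alphabetically by surname: Adeyemi before Tanaka.
Order: Reyes, Sorensen, Fontaine, Takahashi, Brennan, Varga, Adeyemi, Tanaka.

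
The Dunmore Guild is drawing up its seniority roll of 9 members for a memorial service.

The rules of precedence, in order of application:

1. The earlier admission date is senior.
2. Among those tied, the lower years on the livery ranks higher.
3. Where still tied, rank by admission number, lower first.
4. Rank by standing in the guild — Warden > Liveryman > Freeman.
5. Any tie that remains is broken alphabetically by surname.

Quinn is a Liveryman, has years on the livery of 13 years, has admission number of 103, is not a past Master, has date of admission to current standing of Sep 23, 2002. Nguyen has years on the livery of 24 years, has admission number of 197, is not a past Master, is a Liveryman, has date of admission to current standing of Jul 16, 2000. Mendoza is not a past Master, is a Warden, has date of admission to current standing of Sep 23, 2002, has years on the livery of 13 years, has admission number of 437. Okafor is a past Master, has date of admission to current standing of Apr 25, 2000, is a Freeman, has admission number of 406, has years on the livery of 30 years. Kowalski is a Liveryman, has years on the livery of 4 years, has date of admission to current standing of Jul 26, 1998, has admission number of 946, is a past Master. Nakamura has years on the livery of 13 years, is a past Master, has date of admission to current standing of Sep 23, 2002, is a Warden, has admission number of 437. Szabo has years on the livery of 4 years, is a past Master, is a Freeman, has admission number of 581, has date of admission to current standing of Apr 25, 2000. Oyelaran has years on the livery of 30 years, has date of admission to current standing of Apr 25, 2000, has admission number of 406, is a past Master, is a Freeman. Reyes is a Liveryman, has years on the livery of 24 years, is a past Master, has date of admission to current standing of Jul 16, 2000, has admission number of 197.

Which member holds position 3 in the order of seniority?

By date of admission to current standing (earlier first): Kowalski (Jul 26, 1998); then Szabo, Okafor and Oyelaran (each Apr 25, 2000); then Nguyen and Reyes (both Jul 16, 2000); then Quinn, Mendoza and Nakamura (each Sep 23, 2002).
Among Szabo, Okafor and Oyelaran, by years on the livery (lower first): Szabo (4 years) before Okafor and Oyelaran (30 years).
Okafor and Oyelaran both have admission number 406, so the next rule applies.
Okafor and Oyelaran are each Freeman, so the next rule applies.
Among Okafor and Oyelaran, alphabetically by surname: Okafor before Oyelaran.
Nguyen and Reyes both have years on the livery 24 years, so the next rule applies.
Nguyen and Reyes both have admission number 197, so the next rule applies.
Nguyen and Reyes are each Liveryman, so the next rule applies.
Among Nguyen and Reyes, alphabetically by surname: Nguyen before Reyes.
Quinn, Mendoza and Nakamura all have years on the livery 13 years, so the next rule applies.
Among Quinn, Mendoza and Nakamura, by admission number (lower first): Quinn (103) before Mendoza and Nakamura (437).
Mendoza and Nakamura are each Warden, so the next rule applies.
Among Mendoza and Nakamura, alphabetically by surname: Mendoza before Nakamura.
Order: Kowalski, Szabo, Okafor, Oyelaran, Nguyen, Reyes, Quinn, Mendoza, Nakamura.

Okafor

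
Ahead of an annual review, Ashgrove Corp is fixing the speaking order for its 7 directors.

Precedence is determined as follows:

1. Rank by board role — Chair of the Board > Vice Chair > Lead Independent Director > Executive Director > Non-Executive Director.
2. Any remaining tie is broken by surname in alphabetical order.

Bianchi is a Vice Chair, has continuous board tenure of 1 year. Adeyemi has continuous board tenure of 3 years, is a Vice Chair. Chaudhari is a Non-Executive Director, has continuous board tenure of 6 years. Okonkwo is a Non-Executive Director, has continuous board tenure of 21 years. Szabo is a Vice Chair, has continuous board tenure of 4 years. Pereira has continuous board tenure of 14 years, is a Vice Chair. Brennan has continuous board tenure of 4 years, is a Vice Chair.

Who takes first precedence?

By board role: Adeyemi, Bianchi, Brennan, Pereira and Szabo (Vice Chair); then Chaudhari and Okonkwo (Non-Executive Director).
Among Adeyemi, Bianchi, Brennan, Pereira and Szabo, alphabetically by surname: Adeyemi before Bianchi before Brennan before Pereira before Szabo.
Among Chaudhari and Okonkwo, alphabetically by surname: Chaudhari before Okonkwo.
Order: Adeyemi, Bianchi, Brennan, Pereira, Szabo, Chaudhari, Okonkwo.

Adeyemi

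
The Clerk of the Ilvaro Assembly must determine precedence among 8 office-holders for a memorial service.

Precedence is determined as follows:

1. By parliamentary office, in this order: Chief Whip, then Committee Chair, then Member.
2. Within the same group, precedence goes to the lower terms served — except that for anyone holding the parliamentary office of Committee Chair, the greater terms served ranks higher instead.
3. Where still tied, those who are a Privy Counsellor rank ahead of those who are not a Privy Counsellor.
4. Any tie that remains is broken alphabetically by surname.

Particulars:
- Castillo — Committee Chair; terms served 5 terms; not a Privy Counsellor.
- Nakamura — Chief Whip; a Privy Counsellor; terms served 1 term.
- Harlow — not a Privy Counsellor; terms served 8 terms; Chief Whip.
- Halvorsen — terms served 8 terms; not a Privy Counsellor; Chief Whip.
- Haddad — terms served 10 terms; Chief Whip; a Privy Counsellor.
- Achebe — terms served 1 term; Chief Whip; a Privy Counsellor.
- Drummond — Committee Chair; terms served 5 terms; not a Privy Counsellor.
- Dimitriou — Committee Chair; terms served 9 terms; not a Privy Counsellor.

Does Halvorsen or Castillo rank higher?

Halvorsen

By parliamentary office: Achebe, Nakamura, Halvorsen, Harlow and Haddad (Chief Whip); then Dimitriou, Castillo and Drummond (Committee Chair).
Among Achebe, Nakamura, Halvorsen, Harlow and Haddad, by terms served (lower first): Achebe and Nakamura (1 term) before Halvorsen and Harlow (8 terms) before Haddad (10 terms).
Achebe and Nakamura are each a Privy Counsellor, so the next rule applies.
Among Achebe and Nakamura, alphabetically by surname: Achebe before Nakamura.
Halvorsen and Harlow are each not a Privy Counsellor, so the next rule applies.
Among Halvorsen and Harlow, alphabetically by surname: Halvorsen before Harlow.
Among Dimitriou, Castillo and Drummond, by terms served (higher first) (reversed rule for this group): Dimitriou (9 terms) before Castillo and Drummond (5 terms).
Castillo and Drummond are each not a Privy Counsellor, so the next rule applies.
Among Castillo and Drummond, alphabetically by surname: Castillo before Drummond.
So Halvorsen takes precedence.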